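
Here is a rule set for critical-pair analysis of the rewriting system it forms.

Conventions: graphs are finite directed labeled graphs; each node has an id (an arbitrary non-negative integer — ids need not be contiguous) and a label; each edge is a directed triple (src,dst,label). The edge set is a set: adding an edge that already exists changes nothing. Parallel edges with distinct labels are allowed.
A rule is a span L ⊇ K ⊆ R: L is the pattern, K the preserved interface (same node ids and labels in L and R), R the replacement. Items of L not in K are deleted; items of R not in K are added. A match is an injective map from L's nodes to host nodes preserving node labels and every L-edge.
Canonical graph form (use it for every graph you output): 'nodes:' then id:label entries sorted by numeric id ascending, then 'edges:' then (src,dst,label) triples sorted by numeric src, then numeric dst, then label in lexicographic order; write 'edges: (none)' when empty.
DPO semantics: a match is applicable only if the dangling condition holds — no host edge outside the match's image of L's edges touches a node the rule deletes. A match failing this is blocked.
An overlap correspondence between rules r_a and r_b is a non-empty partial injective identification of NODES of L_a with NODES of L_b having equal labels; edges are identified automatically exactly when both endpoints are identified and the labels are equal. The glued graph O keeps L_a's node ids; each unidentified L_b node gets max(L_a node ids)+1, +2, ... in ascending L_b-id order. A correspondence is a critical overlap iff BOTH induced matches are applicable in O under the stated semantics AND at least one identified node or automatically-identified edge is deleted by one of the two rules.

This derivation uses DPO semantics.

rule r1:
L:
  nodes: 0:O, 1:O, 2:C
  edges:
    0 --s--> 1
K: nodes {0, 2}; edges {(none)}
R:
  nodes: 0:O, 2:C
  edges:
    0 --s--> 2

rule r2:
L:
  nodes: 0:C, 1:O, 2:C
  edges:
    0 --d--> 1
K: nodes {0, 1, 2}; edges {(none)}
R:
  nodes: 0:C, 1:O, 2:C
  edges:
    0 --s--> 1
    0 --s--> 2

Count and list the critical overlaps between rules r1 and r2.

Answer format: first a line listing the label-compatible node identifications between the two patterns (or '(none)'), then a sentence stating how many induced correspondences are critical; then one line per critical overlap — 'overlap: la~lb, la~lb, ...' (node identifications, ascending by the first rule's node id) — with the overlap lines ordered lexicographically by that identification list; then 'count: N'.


label-compatible node identifications between L(r1) and L(r2): 0~1, 1~1, 2~0, 2~2
0 of the induced correspondences are critical overlaps of r1 and r2.
count: 0


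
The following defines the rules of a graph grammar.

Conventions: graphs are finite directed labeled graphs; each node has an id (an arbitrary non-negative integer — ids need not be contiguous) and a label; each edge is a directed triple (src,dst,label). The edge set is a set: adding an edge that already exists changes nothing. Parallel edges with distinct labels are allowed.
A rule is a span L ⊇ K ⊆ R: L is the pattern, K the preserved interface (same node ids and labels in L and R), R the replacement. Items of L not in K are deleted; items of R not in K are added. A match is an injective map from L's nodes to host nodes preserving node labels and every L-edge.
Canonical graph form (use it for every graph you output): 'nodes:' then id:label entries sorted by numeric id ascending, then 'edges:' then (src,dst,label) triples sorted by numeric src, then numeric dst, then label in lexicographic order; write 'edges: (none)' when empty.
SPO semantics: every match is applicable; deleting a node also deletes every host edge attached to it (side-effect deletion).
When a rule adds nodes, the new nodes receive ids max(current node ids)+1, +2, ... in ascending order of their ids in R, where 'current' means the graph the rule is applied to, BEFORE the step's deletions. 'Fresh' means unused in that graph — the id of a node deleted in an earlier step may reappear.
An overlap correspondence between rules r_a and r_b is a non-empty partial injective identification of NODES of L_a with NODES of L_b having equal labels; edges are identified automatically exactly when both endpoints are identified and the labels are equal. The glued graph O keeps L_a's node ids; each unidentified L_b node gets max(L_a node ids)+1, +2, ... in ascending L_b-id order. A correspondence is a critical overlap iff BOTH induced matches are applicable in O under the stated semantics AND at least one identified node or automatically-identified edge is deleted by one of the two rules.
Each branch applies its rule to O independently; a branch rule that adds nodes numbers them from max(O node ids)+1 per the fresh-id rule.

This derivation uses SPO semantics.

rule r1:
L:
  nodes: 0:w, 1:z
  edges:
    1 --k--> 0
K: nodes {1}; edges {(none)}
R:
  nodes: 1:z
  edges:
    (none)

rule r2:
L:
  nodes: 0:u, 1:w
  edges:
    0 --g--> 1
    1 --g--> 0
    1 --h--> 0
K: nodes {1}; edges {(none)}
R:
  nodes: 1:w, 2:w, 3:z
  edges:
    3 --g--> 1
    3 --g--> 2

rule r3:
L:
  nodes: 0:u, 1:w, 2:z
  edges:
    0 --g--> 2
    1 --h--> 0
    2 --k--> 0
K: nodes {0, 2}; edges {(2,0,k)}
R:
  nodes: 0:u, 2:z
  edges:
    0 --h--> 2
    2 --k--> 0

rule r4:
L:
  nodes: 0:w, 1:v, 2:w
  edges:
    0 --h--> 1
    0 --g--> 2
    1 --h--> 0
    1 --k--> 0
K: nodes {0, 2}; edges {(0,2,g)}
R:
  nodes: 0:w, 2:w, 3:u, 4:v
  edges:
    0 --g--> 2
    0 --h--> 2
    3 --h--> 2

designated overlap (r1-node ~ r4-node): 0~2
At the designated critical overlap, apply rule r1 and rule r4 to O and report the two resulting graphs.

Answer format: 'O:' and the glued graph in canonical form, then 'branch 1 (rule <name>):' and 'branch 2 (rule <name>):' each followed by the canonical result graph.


O:
nodes: 0:w, 1:z, 2:w, 3:v
edges: (1,0,k); (2,0,g); (2,3,h); (3,2,h); (3,2,k)
branch 1 (rule r1):
nodes: 1:z, 2:w, 3:v
edges: (2,3,h); (3,2,h); (3,2,k)
branch 2 (rule r4):
nodes: 0:w, 1:z, 2:w, 4:u, 5:v
edges: (1,0,k); (2,0,g); (2,0,h); (4,0,h)


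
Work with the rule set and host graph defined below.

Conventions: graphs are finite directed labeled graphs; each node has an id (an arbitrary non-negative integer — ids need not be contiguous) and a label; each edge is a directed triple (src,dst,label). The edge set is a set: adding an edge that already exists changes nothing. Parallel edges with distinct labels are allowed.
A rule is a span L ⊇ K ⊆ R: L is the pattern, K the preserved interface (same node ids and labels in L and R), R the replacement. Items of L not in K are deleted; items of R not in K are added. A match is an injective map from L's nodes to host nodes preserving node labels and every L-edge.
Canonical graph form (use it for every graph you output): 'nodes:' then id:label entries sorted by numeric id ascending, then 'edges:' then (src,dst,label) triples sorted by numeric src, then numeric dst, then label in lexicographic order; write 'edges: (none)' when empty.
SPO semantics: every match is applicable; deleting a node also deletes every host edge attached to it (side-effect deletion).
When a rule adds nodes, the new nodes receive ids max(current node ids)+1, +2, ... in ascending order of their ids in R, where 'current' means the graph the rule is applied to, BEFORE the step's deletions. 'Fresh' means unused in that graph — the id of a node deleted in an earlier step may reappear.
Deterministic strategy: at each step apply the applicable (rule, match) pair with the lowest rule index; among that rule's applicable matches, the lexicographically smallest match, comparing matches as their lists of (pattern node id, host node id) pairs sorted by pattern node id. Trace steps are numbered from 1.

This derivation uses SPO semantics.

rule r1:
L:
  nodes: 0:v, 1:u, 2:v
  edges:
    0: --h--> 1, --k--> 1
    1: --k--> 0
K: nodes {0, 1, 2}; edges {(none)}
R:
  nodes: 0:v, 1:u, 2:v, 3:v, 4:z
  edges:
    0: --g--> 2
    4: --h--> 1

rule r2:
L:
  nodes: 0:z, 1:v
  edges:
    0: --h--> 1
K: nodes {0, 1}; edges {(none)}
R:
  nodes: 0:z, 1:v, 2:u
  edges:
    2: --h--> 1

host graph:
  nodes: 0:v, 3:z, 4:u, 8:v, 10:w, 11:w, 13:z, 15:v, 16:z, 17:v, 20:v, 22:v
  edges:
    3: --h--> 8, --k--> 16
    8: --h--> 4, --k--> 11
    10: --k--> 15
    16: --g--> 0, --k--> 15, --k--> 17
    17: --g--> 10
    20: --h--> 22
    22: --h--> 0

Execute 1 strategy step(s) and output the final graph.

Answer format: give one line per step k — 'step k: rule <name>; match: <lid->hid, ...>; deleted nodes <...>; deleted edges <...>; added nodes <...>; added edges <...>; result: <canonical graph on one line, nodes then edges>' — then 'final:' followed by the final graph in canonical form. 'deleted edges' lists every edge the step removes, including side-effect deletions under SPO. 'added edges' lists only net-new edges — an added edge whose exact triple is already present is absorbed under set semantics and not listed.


step 1: rule r2; match: 0->3, 1->8; deleted nodes (none); deleted edges (3,8,h); added nodes 23; added edges (23,8,h); result: nodes: 0:v, 3:z, 4:u, 8:v, 10:w, 11:w, 13:z, 15:v, 16:z, 17:v, 20:v, 22:v, 23:u edges: (3,16,k); (8,4,h); (8,11,k); (10,15,k); (16,0,g); (16,15,k); (16,17,k); (17,10,g); (20,22,h); (22,0,h); (23,8,h)
final:
nodes: 0:v, 3:z, 4:u, 8:v, 10:w, 11:w, 13:z, 15:v, 16:z, 17:v, 20:v, 22:v, 23:u
edges: (3,16,k); (8,4,h); (8,11,k); (10,15,k); (16,0,g); (16,15,k); (16,17,k); (17,10,g); (20,22,h); (22,0,h); (23,8,h)


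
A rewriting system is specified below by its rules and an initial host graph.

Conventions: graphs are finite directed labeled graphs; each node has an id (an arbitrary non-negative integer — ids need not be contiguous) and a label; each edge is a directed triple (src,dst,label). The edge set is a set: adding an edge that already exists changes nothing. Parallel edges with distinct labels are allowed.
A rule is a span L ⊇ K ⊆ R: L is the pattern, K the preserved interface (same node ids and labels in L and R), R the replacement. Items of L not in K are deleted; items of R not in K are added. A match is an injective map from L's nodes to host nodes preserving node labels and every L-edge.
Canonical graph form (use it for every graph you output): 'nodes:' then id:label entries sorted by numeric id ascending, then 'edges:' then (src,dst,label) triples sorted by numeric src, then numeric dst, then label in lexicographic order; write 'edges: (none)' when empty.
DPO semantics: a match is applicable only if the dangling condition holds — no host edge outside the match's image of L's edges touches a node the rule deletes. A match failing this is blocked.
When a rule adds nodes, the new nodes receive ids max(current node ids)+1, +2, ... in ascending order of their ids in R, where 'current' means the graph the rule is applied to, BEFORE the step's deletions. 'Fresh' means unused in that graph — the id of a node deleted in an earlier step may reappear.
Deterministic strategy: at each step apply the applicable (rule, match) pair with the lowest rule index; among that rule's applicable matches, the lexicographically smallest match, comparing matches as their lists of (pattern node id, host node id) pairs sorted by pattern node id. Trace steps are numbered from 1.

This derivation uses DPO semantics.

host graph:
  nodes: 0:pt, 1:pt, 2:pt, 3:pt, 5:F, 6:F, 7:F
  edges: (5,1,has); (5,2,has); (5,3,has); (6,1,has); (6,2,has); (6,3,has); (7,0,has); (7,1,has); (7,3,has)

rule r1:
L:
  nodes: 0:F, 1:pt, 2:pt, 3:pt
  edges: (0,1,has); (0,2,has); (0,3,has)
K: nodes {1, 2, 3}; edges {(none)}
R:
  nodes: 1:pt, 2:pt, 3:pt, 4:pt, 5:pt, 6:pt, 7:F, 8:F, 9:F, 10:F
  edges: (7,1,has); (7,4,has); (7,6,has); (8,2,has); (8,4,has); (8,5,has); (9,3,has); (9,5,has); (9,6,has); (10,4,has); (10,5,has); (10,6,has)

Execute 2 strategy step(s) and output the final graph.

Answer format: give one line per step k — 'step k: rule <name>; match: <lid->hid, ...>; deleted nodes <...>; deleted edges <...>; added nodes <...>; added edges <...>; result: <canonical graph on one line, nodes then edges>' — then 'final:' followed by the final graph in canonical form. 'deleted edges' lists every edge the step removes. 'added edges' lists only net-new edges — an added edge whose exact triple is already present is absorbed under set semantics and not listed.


step 1: rule r1; match: 0->5, 1->1, 2->2, 3->3; deleted nodes 5; deleted edges (5,1,has); (5,2,has); (5,3,has); added nodes 8, 9, 10, 11, 12, 13, 14; added edges (11,1,has); (11,8,has); (11,10,has); (12,2,has); (12,8,has); (12,9,has); (13,3,has); (13,9,has); (13,10,has); (14,8,has); (14,9,has); (14,10,has); result: nodes: 0:pt, 1:pt, 2:pt, 3:pt, 6:F, 7:F, 8:pt, 9:pt, 10:pt, 11:F, 12:F, 13:F, 14:F edges: (6,1,has); (6,2,has); (6,3,has); (7,0,has); (7,1,has); (7,3,has); (11,1,has); (11,8,has); (11,10,has); (12,2,has); (12,8,has); (12,9,has); (13,3,has); (13,9,has); (13,10,has); (14,8,has); (14,9,has); (14,10,has)
step 2: rule r1; match: 0->6, 1->1, 2->2, 3->3; deleted nodes 6; deleted edges (6,1,has); (6,2,has); (6,3,has); added nodes 15, 16, 17, 18, 19, 20, 21; added edges (18,1,has); (18,15,has); (18,17,has); (19,2,has); (19,15,has); (19,16,has); (20,3,has); (20,16,has); (20,17,has); (21,15,has); (21,16,has); (21,17,has); result: nodes: 0:pt, 1:pt, 2:pt, 3:pt, 7:F, 8:pt, 9:pt, 10:pt, 11:F, 12:F, 13:F, 14:F, 15:pt, 16:pt, 17:pt, 18:F, 19:F, 20:F, 21:F edges: (7,0,has); (7,1,has); (7,3,has); (11,1,has); (11,8,has); (11,10,has); (12,2,has); (12,8,has); (12,9,has); (13,3,has); (13,9,has); (13,10,has); (14,8,has); (14,9,has); (14,10,has); (18,1,has); (18,15,has); (18,17,has); (19,2,has); (19,15,has); (19,16,has); (20,3,has); (20,16,has); (20,17,has); (21,15,has); (21,16,has); (21,17,has)
final:
nodes: 0:pt, 1:pt, 2:pt, 3:pt, 7:F, 8:pt, 9:pt, 10:pt, 11:F, 12:F, 13:F, 14:F, 15:pt, 16:pt, 17:pt, 18:F, 19:F, 20:F, 21:F
edges: (7,0,has); (7,1,has); (7,3,has); (11,1,has); (11,8,has); (11,10,has); (12,2,has); (12,8,has); (12,9,has); (13,3,has); (13,9,has); (13,10,has); (14,8,has); (14,9,has); (14,10,has); (18,1,has); (18,15,has); (18,17,has); (19,2,has); (19,15,has); (19,16,has); (20,3,has); (20,16,has); (20,17,has); (21,15,has); (21,16,has); (21,17,has)


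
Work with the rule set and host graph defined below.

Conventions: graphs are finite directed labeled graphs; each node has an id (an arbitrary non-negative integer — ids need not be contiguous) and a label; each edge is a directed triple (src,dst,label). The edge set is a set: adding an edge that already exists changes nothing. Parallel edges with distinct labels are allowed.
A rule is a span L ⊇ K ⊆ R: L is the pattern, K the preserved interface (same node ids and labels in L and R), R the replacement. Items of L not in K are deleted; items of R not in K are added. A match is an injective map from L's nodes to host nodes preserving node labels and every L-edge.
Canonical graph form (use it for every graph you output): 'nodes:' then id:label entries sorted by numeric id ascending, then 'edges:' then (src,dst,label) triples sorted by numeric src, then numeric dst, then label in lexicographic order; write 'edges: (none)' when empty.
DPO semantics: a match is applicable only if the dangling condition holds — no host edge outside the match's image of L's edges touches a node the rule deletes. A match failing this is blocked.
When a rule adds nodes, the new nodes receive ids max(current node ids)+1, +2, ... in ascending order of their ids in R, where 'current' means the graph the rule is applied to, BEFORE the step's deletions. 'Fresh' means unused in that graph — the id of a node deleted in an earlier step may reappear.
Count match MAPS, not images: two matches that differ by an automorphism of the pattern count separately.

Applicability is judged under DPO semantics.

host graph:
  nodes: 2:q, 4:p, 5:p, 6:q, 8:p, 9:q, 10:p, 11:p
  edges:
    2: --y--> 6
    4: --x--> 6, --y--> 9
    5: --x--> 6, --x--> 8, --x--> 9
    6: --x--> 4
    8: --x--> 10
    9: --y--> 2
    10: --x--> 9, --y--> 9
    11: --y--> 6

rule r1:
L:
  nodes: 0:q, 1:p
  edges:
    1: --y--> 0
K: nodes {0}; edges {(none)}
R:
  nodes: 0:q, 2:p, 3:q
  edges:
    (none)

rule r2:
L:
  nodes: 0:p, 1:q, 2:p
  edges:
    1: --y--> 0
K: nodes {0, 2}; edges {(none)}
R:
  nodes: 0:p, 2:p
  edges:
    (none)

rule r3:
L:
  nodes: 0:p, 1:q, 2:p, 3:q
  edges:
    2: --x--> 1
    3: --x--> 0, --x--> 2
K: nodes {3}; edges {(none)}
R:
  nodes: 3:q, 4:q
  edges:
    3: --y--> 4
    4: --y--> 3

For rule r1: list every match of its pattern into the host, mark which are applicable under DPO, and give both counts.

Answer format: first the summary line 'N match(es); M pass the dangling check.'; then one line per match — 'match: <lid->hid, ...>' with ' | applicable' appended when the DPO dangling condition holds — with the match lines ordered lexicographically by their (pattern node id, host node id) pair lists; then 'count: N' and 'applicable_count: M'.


3 match(es); 1 pass the dangling check.
match: 0->6, 1->11 | applicable
match: 0->9, 1->4
match: 0->9, 1->10
count: 3
applicable_count: 1


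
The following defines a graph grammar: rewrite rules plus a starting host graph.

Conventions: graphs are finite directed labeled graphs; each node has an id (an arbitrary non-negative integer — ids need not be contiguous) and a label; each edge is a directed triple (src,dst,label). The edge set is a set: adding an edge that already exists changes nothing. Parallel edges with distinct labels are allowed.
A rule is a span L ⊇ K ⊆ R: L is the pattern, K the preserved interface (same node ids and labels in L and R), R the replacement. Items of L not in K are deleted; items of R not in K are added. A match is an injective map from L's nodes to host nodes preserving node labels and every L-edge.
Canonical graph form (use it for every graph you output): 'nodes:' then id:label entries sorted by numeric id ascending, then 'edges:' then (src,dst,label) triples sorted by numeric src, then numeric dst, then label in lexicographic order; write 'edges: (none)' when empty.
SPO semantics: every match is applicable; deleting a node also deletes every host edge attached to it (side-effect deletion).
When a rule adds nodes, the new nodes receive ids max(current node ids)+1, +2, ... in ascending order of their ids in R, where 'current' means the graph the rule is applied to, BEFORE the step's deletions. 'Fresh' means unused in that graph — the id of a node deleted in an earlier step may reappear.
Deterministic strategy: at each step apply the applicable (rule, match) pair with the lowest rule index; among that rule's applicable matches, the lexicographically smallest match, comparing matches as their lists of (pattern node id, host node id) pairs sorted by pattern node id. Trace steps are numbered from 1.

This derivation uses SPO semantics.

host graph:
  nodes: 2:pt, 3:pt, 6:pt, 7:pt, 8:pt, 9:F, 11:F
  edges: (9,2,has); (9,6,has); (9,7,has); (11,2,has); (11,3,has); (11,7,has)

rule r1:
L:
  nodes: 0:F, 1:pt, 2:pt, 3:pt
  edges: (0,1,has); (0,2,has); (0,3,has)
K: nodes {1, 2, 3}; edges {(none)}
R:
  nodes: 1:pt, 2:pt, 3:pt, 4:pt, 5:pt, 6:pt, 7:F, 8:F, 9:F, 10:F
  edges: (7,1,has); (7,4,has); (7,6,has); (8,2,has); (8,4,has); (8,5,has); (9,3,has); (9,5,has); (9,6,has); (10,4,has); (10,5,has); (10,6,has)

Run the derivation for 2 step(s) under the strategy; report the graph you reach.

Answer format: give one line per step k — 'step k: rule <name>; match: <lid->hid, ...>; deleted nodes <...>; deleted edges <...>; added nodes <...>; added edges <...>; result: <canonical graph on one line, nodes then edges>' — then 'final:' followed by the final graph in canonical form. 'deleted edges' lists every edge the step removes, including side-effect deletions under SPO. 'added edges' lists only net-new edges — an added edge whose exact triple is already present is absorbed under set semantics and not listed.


step 1: rule r1; match: 0->9, 1->2, 2->6, 3->7; deleted nodes 9; deleted edges (9,2,has); (9,6,has); (9,7,has); added nodes 12, 13, 14, 15, 16, 17, 18; added edges (15,2,has); (15,12,has); (15,14,has); (16,6,has); (16,12,has); (16,13,has); (17,7,has); (17,13,has); (17,14,has); (18,12,has); (18,13,has); (18,14,has); result: nodes: 2:pt, 3:pt, 6:pt, 7:pt, 8:pt, 11:F, 12:pt, 13:pt, 14:pt, 15:F, 16:F, 17:F, 18:F edges: (11,2,has); (11,3,has); (11,7,has); (15,2,has); (15,12,has); (15,14,has); (16,6,has); (16,12,has); (16,13,has); (17,7,has); (17,13,has); (17,14,has); (18,12,has); (18,13,has); (18,14,has)
step 2: rule r1; match: 0->11, 1->2, 2->3, 3->7; deleted nodes 11; deleted edges (11,2,has); (11,3,has); (11,7,has); added nodes 19, 20, 21, 22, 23, 24, 25; added edges (22,2,has); (22,19,has); (22,21,has); (23,3,has); (23,19,has); (23,20,has); (24,7,has); (24,20,has); (24,21,has); (25,19,has); (25,20,has); (25,21,has); result: nodes: 2:pt, 3:pt, 6:pt, 7:pt, 8:pt, 12:pt, 13:pt, 14:pt, 15:F, 16:F, 17:F, 18:F, 19:pt, 20:pt, 21:pt, 22:F, 23:F, 24:F, 25:F edges: (15,2,has); (15,12,has); (15,14,has); (16,6,has); (16,12,has); (16,13,has); (17,7,has); (17,13,has); (17,14,has); (18,12,has); (18,13,has); (18,14,has); (22,2,has); (22,19,has); (22,21,has); (23,3,has); (23,19,has); (23,20,has); (24,7,has); (24,20,has); (24,21,has); (25,19,has); (25,20,has); (25,21,has)
final:
nodes: 2:pt, 3:pt, 6:pt, 7:pt, 8:pt, 12:pt, 13:pt, 14:pt, 15:F, 16:F, 17:F, 18:F, 19:pt, 20:pt, 21:pt, 22:F, 23:F, 24:F, 25:F
edges: (15,2,has); (15,12,has); (15,14,has); (16,6,has); (16,12,has); (16,13,has); (17,7,has); (17,13,has); (17,14,has); (18,12,has); (18,13,has); (18,14,has); (22,2,has); (22,19,has); (22,21,has); (23,3,has); (23,19,has); (23,20,has); (24,7,has); (24,20,has); (24,21,has); (25,19,has); (25,20,has); (25,21,has)


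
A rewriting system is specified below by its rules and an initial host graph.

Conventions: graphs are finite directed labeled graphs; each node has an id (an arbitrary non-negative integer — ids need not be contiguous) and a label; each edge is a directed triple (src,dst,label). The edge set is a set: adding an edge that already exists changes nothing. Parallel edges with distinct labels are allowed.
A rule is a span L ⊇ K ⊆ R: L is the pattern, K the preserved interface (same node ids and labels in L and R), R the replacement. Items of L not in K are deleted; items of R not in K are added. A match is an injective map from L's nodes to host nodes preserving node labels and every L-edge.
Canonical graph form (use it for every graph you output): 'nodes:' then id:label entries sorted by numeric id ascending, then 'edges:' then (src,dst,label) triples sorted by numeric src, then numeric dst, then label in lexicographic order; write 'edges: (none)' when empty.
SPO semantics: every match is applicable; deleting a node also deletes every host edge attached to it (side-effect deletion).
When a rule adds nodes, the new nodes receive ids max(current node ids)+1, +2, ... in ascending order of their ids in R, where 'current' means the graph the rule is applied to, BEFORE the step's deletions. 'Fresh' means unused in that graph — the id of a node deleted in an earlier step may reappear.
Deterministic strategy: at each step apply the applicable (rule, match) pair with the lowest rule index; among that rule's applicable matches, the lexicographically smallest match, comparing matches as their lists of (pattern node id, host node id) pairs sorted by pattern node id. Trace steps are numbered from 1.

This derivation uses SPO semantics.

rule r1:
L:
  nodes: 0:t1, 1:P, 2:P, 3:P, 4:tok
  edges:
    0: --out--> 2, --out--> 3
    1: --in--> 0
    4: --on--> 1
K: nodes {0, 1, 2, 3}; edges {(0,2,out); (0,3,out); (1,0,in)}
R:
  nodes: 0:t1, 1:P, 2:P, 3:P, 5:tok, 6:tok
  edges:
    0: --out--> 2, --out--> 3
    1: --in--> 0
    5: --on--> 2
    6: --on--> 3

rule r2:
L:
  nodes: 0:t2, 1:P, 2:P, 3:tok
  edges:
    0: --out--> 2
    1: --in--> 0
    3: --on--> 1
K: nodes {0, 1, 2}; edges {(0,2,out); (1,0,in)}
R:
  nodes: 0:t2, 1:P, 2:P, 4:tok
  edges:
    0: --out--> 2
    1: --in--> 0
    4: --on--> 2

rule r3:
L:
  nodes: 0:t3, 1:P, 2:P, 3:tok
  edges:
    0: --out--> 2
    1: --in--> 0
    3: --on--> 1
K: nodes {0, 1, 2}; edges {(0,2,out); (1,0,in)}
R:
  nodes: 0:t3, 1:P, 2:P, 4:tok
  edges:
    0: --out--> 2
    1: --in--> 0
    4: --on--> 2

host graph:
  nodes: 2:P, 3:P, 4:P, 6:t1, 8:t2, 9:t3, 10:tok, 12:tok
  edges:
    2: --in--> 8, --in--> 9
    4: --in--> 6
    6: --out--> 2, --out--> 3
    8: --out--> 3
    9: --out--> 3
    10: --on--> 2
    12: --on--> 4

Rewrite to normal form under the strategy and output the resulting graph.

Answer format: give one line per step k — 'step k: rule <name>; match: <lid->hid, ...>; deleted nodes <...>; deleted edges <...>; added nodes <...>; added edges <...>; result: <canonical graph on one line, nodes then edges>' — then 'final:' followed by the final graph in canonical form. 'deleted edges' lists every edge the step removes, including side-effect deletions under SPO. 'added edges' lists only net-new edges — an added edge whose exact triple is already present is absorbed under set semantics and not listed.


step 1: rule r1; match: 0->6, 1->4, 2->2, 3->3, 4->12; deleted nodes 12; deleted edges (12,4,on); added nodes 13, 14; added edges (13,2,on); (14,3,on); result: nodes: 2:P, 3:P, 4:P, 6:t1, 8:t2, 9:t3, 10:tok, 13:tok, 14:tok edges: (2,8,in); (2,9,in); (4,6,in); (6,2,out); (6,3,out); (8,3,out); (9,3,out); (10,2,on); (13,2,on); (14,3,on)
step 2: rule r2; match: 0->8, 1->2, 2->3, 3->10; deleted nodes 10; deleted edges (10,2,on); added nodes 15; added edges (15,3,on); result: nodes: 2:P, 3:P, 4:P, 6:t1, 8:t2, 9:t3, 13:tok, 14:tok, 15:tok edges: (2,8,in); (2,9,in); (4,6,in); (6,2,out); (6,3,out); (8,3,out); (9,3,out); (13,2,on); (14,3,on); (15,3,on)
step 3: rule r2; match: 0->8, 1->2, 2->3, 3->13; deleted nodes 13; deleted edges (13,2,on); added nodes 16; added edges (16,3,on); result: nodes: 2:P, 3:P, 4:P, 6:t1, 8:t2, 9:t3, 14:tok, 15:tok, 16:tok edges: (2,8,in); (2,9,in); (4,6,in); (6,2,out); (6,3,out); (8,3,out); (9,3,out); (14,3,on); (15,3,on); (16,3,on)
final:
nodes: 2:P, 3:P, 4:P, 6:t1, 8:t2, 9:t3, 14:tok, 15:tok, 16:tok
edges: (2,8,in); (2,9,in); (4,6,in); (6,2,out); (6,3,out); (8,3,out); (9,3,out); (14,3,on); (15,3,on); (16,3,on)


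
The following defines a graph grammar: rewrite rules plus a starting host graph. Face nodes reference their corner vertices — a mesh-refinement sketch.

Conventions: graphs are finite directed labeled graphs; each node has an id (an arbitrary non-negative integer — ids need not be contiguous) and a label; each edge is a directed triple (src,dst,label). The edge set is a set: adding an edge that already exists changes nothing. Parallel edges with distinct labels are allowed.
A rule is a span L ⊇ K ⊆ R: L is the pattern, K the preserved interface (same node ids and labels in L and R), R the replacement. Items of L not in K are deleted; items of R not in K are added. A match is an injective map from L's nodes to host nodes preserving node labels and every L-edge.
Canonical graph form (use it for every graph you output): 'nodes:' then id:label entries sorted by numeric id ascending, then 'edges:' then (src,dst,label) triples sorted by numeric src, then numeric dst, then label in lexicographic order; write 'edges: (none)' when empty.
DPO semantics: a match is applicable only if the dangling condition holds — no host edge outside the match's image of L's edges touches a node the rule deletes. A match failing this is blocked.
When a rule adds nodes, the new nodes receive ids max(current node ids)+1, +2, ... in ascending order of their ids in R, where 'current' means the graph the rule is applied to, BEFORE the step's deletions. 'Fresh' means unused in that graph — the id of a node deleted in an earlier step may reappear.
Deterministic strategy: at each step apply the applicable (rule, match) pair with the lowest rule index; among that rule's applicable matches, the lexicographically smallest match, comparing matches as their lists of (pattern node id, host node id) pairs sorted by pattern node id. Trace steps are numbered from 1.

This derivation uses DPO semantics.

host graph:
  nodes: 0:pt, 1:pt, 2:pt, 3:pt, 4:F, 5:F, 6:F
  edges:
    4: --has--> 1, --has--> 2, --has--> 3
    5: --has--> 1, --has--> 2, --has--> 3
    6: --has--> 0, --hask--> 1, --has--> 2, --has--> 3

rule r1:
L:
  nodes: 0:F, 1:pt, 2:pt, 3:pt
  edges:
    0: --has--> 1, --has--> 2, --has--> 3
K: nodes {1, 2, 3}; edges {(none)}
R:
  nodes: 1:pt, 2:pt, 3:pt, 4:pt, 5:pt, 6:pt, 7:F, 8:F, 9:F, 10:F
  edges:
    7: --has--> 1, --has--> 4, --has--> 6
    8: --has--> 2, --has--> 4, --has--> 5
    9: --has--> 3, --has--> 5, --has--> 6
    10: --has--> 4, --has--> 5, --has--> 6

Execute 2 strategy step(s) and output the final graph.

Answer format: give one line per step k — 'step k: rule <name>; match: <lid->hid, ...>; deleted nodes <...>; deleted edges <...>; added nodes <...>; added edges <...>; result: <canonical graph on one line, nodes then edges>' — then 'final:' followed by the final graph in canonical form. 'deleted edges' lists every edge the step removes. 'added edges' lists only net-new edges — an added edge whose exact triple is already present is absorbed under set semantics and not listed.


step 1: rule r1; match: 0->4, 1->1, 2->2, 3->3; deleted nodes 4; deleted edges (4,1,has); (4,2,has); (4,3,has); added nodes 7, 8, 9, 10, 11, 12, 13; added edges (10,1,has); (10,7,has); (10,9,has); (11,2,has); (11,7,has); (11,8,has); (12,3,has); (12,8,has); (12,9,has); (13,7,has); (13,8,has); (13,9,has); result: nodes: 0:pt, 1:pt, 2:pt, 3:pt, 5:F, 6:F, 7:pt, 8:pt, 9:pt, 10:F, 11:F, 12:F, 13:F edges: (5,1,has); (5,2,has); (5,3,has); (6,0,has); (6,1,hask); (6,2,has); (6,3,has); (10,1,has); (10,7,has); (10,9,has); (11,2,has); (11,7,has); (11,8,has); (12,3,has); (12,8,has); (12,9,has); (13,7,has); (13,8,has); (13,9,has)
step 2: rule r1; match: 0->5, 1->1, 2->2, 3->3; deleted nodes 5; deleted edges (5,1,has); (5,2,has); (5,3,has); added nodes 14, 15, 16, 17, 18, 19, 20; added edges (17,1,has); (17,14,has); (17,16,has); (18,2,has); (18,14,has); (18,15,has); (19,3,has); (19,15,has); (19,16,has); (20,14,has); (20,15,has); (20,16,has); result: nodes: 0:pt, 1:pt, 2:pt, 3:pt, 6:F, 7:pt, 8:pt, 9:pt, 10:F, 11:F, 12:F, 13:F, 14:pt, 15:pt, 16:pt, 17:F, 18:F, 19:F, 20:F edges: (6,0,has); (6,1,hask); (6,2,has); (6,3,has); (10,1,has); (10,7,has); (10,9,has); (11,2,has); (11,7,has); (11,8,has); (12,3,has); (12,8,has); (12,9,has); (13,7,has); (13,8,has); (13,9,has); (17,1,has); (17,14,has); (17,16,has); (18,2,has); (18,14,has); (18,15,has); (19,3,has); (19,15,has); (19,16,has); (20,14,has); (20,15,has); (20,16,has)
final:
nodes: 0:pt, 1:pt, 2:pt, 3:pt, 6:F, 7:pt, 8:pt, 9:pt, 10:F, 11:F, 12:F, 13:F, 14:pt, 15:pt, 16:pt, 17:F, 18:F, 19:F, 20:F
edges: (6,0,has); (6,1,hask); (6,2,has); (6,3,has); (10,1,has); (10,7,has); (10,9,has); (11,2,has); (11,7,has); (11,8,has); (12,3,has); (12,8,has); (12,9,has); (13,7,has); (13,8,has); (13,9,has); (17,1,has); (17,14,has); (17,16,has); (18,2,has); (18,14,has); (18,15,has); (19,3,has); (19,15,has); (19,16,has); (20,14,has); (20,15,has); (20,16,has)


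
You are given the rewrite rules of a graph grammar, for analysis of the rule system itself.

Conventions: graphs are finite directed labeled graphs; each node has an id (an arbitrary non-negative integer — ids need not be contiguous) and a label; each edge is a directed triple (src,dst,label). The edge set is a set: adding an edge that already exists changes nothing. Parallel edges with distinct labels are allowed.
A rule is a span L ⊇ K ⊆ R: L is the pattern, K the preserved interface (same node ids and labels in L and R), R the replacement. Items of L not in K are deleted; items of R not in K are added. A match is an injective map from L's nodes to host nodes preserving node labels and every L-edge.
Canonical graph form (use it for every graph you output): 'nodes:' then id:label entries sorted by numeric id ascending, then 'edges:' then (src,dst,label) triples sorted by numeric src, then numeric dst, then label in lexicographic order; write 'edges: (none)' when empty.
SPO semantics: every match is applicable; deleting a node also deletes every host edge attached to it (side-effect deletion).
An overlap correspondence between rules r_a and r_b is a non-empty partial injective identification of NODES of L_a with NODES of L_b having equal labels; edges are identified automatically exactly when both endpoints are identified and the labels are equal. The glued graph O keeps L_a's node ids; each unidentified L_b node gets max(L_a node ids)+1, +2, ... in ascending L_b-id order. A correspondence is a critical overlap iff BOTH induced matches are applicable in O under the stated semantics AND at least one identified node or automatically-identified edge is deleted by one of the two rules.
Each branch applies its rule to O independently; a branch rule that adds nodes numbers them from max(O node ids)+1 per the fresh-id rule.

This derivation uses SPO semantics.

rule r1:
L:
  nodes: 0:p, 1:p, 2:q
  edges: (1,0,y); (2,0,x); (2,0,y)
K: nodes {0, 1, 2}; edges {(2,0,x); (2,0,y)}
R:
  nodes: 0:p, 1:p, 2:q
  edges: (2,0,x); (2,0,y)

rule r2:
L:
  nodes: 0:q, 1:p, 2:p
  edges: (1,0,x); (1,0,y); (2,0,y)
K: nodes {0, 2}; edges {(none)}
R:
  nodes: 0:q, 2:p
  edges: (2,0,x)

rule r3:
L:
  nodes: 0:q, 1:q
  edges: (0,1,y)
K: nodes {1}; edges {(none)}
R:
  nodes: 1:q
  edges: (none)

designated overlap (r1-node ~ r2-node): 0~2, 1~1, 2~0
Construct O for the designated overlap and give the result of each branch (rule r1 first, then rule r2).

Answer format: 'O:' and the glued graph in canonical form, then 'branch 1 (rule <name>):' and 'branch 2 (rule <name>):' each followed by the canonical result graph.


O:
nodes: 0:p, 1:p, 2:q
edges: (0,2,y); (1,0,y); (1,2,x); (1,2,y); (2,0,x); (2,0,y)
branch 1 (rule r1):
nodes: 0:p, 1:p, 2:q
edges: (0,2,y); (1,2,x); (1,2,y); (2,0,x); (2,0,y)
branch 2 (rule r2):
nodes: 0:p, 2:q
edges: (0,2,x); (2,0,x); (2,0,y)


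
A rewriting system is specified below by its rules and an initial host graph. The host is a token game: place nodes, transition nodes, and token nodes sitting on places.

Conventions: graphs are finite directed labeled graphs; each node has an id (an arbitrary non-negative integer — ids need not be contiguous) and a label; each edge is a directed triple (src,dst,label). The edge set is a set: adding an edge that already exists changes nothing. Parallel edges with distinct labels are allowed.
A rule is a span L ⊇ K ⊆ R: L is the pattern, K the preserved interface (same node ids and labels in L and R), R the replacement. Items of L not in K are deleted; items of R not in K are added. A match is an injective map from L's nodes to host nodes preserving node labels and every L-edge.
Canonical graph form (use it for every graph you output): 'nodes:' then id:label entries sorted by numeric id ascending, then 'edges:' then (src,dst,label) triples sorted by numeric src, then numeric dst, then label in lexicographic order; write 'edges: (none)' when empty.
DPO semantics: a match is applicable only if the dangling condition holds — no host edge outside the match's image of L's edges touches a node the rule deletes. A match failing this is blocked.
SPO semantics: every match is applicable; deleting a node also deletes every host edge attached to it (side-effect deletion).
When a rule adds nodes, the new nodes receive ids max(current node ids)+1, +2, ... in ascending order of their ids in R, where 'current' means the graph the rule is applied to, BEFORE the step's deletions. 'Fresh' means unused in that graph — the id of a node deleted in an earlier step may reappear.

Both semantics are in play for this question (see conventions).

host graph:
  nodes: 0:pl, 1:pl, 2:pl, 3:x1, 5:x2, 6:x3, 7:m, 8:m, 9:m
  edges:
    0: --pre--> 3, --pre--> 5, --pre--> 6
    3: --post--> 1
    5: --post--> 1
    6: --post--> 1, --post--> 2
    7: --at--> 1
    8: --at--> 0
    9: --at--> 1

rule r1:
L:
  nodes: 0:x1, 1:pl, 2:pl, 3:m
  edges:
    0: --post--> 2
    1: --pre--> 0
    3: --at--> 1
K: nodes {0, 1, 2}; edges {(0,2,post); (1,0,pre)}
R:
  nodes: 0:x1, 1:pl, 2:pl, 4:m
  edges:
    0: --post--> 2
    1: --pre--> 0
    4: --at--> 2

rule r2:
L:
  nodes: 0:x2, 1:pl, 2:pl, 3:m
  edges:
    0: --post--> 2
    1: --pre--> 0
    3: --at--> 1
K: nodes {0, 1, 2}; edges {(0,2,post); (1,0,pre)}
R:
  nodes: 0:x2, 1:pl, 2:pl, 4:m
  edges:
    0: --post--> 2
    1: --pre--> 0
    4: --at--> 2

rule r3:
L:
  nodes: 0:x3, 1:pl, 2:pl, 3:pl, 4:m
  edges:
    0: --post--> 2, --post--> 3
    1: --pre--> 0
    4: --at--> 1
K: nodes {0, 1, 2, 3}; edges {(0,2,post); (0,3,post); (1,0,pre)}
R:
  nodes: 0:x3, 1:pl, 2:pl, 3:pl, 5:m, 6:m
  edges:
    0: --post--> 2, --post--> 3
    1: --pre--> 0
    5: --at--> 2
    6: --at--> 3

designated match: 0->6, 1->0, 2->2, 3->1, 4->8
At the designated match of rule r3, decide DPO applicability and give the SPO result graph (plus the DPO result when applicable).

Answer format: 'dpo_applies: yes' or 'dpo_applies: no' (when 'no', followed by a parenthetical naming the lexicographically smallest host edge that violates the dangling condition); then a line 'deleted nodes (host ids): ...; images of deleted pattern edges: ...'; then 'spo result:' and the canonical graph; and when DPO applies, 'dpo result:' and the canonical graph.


dpo_applies: yes
deleted nodes (host ids): 8; images of deleted pattern edges: (8,0,at)
spo result:
nodes: 0:pl, 1:pl, 2:pl, 3:x1, 5:x2, 6:x3, 7:m, 9:m, 10:m, 11:m
edges: (0,3,pre); (0,5,pre); (0,6,pre); (3,1,post); (5,1,post); (6,1,post); (6,2,post); (7,1,at); (9,1,at); (10,2,at); (11,1,at)
dpo result:
nodes: 0:pl, 1:pl, 2:pl, 3:x1, 5:x2, 6:x3, 7:m, 9:m, 10:m, 11:m
edges: (0,3,pre); (0,5,pre); (0,6,pre); (3,1,post); (5,1,post); (6,1,post); (6,2,post); (7,1,at); (9,1,at); (10,2,at); (11,1,at)


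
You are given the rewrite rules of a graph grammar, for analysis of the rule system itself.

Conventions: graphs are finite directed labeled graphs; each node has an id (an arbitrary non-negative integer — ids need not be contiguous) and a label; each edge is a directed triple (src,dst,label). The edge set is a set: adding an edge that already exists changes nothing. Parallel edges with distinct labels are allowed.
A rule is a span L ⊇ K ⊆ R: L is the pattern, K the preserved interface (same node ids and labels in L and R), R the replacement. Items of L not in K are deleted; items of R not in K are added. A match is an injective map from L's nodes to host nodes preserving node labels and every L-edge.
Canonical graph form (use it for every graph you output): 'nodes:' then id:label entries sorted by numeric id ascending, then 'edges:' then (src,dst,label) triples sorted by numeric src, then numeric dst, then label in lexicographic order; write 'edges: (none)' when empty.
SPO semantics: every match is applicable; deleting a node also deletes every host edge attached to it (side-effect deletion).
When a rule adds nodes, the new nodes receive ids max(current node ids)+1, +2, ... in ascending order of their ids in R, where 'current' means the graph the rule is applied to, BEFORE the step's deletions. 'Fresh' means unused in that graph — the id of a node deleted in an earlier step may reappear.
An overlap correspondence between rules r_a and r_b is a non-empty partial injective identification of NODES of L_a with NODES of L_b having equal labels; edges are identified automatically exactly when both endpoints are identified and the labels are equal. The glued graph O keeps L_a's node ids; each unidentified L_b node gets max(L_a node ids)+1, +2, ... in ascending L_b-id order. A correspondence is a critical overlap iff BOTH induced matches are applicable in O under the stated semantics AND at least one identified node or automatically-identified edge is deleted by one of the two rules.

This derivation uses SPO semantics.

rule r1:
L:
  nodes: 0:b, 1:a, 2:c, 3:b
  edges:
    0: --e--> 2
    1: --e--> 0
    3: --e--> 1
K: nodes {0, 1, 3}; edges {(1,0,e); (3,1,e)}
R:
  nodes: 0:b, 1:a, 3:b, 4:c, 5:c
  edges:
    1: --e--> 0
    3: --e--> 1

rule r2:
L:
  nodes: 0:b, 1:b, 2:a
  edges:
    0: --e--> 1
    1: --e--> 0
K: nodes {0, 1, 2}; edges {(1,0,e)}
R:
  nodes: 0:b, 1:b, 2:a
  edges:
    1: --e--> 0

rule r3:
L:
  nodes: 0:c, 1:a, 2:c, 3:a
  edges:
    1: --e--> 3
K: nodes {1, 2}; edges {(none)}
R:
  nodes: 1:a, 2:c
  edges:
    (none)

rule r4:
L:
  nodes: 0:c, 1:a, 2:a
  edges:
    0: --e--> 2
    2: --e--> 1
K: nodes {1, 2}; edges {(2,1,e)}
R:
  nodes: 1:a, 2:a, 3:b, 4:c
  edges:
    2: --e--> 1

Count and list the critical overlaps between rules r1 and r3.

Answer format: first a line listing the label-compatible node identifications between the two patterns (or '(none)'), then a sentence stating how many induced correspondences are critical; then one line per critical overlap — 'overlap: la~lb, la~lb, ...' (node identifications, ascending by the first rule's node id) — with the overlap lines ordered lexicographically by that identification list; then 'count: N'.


label-compatible node identifications between L(r1) and L(r3): 1~1, 1~3, 2~0, 2~2
7 of the induced correspondences are critical overlaps of r1 and r3.
overlap: 1~1, 2~0
overlap: 1~1, 2~2
overlap: 1~3
overlap: 1~3, 2~0
overlap: 1~3, 2~2
overlap: 2~0
overlap: 2~2
count: 7
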